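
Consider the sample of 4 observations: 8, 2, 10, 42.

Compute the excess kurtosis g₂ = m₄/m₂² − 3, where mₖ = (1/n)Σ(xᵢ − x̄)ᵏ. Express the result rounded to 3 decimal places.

-0.750

x̄ = 15.5000
Σ(xᵢ − x̄)² = 971.0000 ⇒ m₂ = 242.75000
Σ(xᵢ − x̄)⁴ = 530449.2500 ⇒ m₄ = 132612.31250
m₂² = 58927.56250
g₂ = m₄/m₂² − 3 = 2.25043 − 3 ≈ -0.750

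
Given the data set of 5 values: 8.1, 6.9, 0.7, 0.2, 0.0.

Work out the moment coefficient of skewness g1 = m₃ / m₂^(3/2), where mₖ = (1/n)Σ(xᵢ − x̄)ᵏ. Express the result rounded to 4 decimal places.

x̄ = (8.1 + 6.9 + 0.7 + 0.2 + 0.0) / 5 = 3.1800
deviations (xᵢ − x̄): 4.9200, 3.7200, -2.4800, -2.9800, -3.1800
Σ(xᵢ − x̄)² = 63.1880 ⇒ m₂ = 63.1880/5 = 12.63760
Σ(xᵢ − x̄)³ = 96.7003 ⇒ m₃ = 96.7003/5 = 19.34006
m₂^(3/2) = 12.63760^(1.5) = 44.92591
g1 = m₃ / m₂^(3/2) = 19.34006 / 44.92591 ≈ 0.4305

0.4305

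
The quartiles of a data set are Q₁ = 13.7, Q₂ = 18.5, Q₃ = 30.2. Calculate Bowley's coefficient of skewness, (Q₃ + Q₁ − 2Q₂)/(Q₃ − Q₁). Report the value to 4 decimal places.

numerator: Q₃ + Q₁ − 2Q₂ = 30.2 + 13.7 − 2×18.5 = 6.9000
denominator: Q₃ − Q₁ = 30.2 − 13.7 = 16.5000
Bowley skewness = 6.9000 / 16.5000 ≈ 0.4182

0.4182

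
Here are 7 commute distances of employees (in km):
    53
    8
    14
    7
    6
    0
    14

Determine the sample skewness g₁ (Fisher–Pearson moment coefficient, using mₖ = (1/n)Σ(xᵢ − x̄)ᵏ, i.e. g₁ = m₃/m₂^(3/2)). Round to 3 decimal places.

x̄ = (53 + 8 + 14 + 7 + 6 + 0 + 14) / 7 = 14.5714
deviations (xᵢ − x̄): 38.4286, -6.5714, -0.5714, -7.5714, -8.5714, -14.5714, -0.5714
Σ(xᵢ − x̄)² = 1863.7143 ⇒ m₂ = 1863.7143/7 = 266.24490
Σ(xᵢ − x̄)³ = 52307.7551 ⇒ m₃ = 52307.7551/7 = 7472.53644
m₂^(3/2) = 266.24490^(1.5) = 4344.32134
g₁ = m₃ / m₂^(3/2) = 7472.53644 / 4344.32134 ≈ 1.720

1.720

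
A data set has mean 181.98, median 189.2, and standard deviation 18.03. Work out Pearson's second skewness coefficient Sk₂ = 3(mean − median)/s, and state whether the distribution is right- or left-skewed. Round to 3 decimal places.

Sk₂ = 3(181.98 − 189.2) / 18.03 = 3 × -7.2200 / 18.03
    = -21.6600 / 18.03 ≈ -1.201
Sk₂ < 0 ⇒ mean < median ⇒ left-skewed (negative skew).

-1.201, left-skewed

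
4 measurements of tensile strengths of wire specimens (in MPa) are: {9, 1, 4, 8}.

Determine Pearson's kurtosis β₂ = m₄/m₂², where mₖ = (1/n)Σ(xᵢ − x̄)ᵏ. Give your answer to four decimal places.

x̄ = 5.5000
Σ(xᵢ − x̄)² = 41.0000 ⇒ m₂ = 10.25000
Σ(xᵢ − x̄)⁴ = 604.2500 ⇒ m₄ = 151.06250
m₂² = 105.06250
β₂ = m₄/m₂² = 151.06250 / 105.06250 ≈ 1.4378

1.4378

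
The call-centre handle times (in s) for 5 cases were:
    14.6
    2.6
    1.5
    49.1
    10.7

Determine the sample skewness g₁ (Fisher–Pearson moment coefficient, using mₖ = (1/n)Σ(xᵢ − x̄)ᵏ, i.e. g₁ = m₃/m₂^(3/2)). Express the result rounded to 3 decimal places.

x̄ = (14.6 + 2.6 + 1.5 + 49.1 + 10.7) / 5 = 15.7000
deviations (xᵢ − x̄): -1.1000, -13.1000, -14.2000, 33.4000, -5.0000
Σ(xᵢ − x̄)² = 1515.0200 ⇒ m₂ = 1515.0200/5 = 303.00400
Σ(xᵢ − x̄)³ = 32021.9940 ⇒ m₃ = 32021.9940/5 = 6404.39880
m₂^(3/2) = 303.00400^(1.5) = 5274.39368
g₁ = m₃ / m₂^(3/2) = 6404.39880 / 5274.39368 ≈ 1.214

1.214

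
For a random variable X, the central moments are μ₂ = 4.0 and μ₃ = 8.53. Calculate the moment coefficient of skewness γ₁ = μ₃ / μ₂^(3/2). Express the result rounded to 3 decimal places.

σ = √μ₂ = √4.0 = 2.00000
σ³ = μ₂^(3/2) = 8.00000
γ₁ = μ₃/σ³ = 8.53 / 8.00000 ≈ 1.066

1.066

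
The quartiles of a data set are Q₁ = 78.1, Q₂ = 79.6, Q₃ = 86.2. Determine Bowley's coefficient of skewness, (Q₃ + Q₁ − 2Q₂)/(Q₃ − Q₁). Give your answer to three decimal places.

0.630

numerator: Q₃ + Q₁ − 2Q₂ = 86.2 + 78.1 − 2×79.6 = 5.1000
denominator: Q₃ − Q₁ = 86.2 − 78.1 = 8.1000
Bowley skewness = 5.1000 / 8.1000 ≈ 0.630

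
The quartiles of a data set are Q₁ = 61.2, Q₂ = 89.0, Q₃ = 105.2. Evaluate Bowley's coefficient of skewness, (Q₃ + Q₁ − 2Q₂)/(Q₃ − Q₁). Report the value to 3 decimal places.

numerator: Q₃ + Q₁ − 2Q₂ = 105.2 + 61.2 − 2×89.0 = -11.6000
denominator: Q₃ − Q₁ = 105.2 − 61.2 = 44.0000
Bowley skewness = -11.6000 / 44.0000 ≈ -0.264

-0.264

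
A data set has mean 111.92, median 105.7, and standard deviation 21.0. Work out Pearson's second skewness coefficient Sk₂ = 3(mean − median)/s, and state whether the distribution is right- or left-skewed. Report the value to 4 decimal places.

0.8886, right-skewed

Sk₂ = 3(111.92 − 105.7) / 21.0 = 3 × 6.2200 / 21.0
    = 18.6600 / 21.0 ≈ 0.8886
Sk₂ > 0 ⇒ mean > median ⇒ right-skewed (positive skew).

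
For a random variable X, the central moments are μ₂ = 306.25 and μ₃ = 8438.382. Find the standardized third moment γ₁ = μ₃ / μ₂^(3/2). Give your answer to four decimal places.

1.5745

σ = √μ₂ = √306.25 = 17.50000
σ³ = μ₂^(3/2) = 5359.37500
γ₁ = μ₃/σ³ = 8438.382 / 5359.37500 ≈ 1.5745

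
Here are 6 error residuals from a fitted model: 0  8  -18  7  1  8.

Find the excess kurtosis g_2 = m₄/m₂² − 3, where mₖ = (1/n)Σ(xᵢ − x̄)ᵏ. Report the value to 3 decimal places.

x̄ = 1.0000
Σ(xᵢ − x̄)² = 496.0000 ⇒ m₂ = 82.66667
Σ(xᵢ − x̄)⁴ = 136420.0000 ⇒ m₄ = 22736.66667
m₂² = 6833.77778
g_2 = m₄/m₂² − 3 = 3.32710 − 3 ≈ 0.327

0.327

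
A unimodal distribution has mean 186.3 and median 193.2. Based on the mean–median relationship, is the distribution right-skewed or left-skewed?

mean − median = 186.3 − 193.2 = -6.9
mean < median ⇒ the longer tail is on the left ⇒ left-skewed (negatively skewed).

left-skewed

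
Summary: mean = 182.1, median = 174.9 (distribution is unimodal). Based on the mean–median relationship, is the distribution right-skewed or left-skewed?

mean − median = 182.1 − 174.9 = 7.2
mean > median ⇒ the longer tail is on the right ⇒ right-skewed (positively skewed).

right-skewed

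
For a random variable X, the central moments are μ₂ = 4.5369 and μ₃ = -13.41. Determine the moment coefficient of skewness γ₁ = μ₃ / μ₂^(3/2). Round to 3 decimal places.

σ = √μ₂ = √4.5369 = 2.13000
σ³ = μ₂^(3/2) = 9.66360
γ₁ = μ₃/σ³ = -13.41 / 9.66360 ≈ -1.388

-1.388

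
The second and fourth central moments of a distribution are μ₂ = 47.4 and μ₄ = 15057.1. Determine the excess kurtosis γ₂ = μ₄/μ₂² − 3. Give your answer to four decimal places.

μ₂² = 47.4² = 2246.76000
μ₄/μ₂² = 15057.1 / 2246.76000 = 6.70169
γ₂ = 6.70169 − 3 ≈ 3.7017

3.7017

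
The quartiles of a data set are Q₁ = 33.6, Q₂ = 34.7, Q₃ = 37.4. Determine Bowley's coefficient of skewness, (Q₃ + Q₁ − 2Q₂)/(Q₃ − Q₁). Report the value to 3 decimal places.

0.421

numerator: Q₃ + Q₁ − 2Q₂ = 37.4 + 33.6 − 2×34.7 = 1.6000
denominator: Q₃ − Q₁ = 37.4 − 33.6 = 3.8000
Bowley skewness = 1.6000 / 3.8000 ≈ 0.421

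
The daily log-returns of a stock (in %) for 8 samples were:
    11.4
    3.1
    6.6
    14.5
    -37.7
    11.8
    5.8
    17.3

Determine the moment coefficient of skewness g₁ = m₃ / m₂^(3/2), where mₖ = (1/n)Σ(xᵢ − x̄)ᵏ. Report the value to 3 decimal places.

-1.947

x̄ = (11.4 + 3.1 + 6.6 + 14.5 - 37.7 + 11.8 + 5.8 + 17.3) / 8 = 4.1000
deviations (xᵢ − x̄): 7.3000, -1.0000, 2.5000, 10.4000, -41.8000, 7.7000, 1.7000, 13.2000
Σ(xᵢ − x̄)² = 2152.3600 ⇒ m₂ = 2152.3600/8 = 269.04500
Σ(xᵢ − x̄)³ = -68744.7120 ⇒ m₃ = -68744.7120/8 = -8593.08900
m₂^(3/2) = 269.04500^(1.5) = 4413.03517
g₁ = m₃ / m₂^(3/2) = -8593.08900 / 4413.03517 ≈ -1.947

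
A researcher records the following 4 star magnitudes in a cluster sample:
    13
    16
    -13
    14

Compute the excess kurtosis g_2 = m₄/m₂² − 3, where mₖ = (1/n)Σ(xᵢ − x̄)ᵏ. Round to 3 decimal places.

x̄ = 7.5000
Σ(xᵢ − x̄)² = 565.0000 ⇒ m₂ = 141.25000
Σ(xᵢ − x̄)⁴ = 184530.2500 ⇒ m₄ = 46132.56250
m₂² = 19951.56250
g_2 = m₄/m₂² − 3 = 2.31223 − 3 ≈ -0.688

-0.688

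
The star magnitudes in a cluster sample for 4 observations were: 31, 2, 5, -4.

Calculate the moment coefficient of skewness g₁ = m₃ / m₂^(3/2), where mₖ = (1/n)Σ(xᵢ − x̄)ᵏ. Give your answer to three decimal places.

x̄ = (31 + 2 + 5 - 4) / 4 = 8.5000
deviations (xᵢ − x̄): 22.5000, -6.5000, -3.5000, -12.5000
Σ(xᵢ − x̄)² = 717.0000 ⇒ m₂ = 717.0000/4 = 179.25000
Σ(xᵢ − x̄)³ = 9120.0000 ⇒ m₃ = 9120.0000/4 = 2280.00000
m₂^(3/2) = 179.25000^(1.5) = 2399.87569
g₁ = m₃ / m₂^(3/2) = 2280.00000 / 2399.87569 ≈ 0.950

0.950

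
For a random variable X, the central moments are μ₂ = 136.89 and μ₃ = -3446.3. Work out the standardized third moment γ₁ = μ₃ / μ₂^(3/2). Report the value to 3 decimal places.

σ = √μ₂ = √136.89 = 11.70000
σ³ = μ₂^(3/2) = 1601.61300
γ₁ = μ₃/σ³ = -3446.3 / 1601.61300 ≈ -2.152

-2.152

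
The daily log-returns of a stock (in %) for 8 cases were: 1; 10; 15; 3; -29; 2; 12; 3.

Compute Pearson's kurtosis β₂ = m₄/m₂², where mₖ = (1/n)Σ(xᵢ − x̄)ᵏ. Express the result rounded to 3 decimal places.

x̄ = 2.1250
Σ(xᵢ − x̄)² = 1296.8750 ⇒ m₂ = 162.10938
Σ(xᵢ − x̄)⁴ = 979343.0879 ⇒ m₄ = 122417.88599
m₂² = 26279.44946
β₂ = m₄/m₂² = 122417.88599 / 26279.44946 ≈ 4.658

4.658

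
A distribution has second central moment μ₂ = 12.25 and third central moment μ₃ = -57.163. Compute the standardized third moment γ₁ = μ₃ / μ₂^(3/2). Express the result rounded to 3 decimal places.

σ = √μ₂ = √12.25 = 3.50000
σ³ = μ₂^(3/2) = 42.87500
γ₁ = μ₃/σ³ = -57.163 / 42.87500 ≈ -1.333

-1.333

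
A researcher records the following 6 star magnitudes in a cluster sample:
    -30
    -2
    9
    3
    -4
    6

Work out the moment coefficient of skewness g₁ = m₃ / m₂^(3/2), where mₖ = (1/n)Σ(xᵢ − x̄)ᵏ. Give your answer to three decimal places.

x̄ = (-30 - 2 + 9 + 3 - 4 + 6) / 6 = -3.0000
deviations (xᵢ − x̄): -27.0000, 1.0000, 12.0000, 6.0000, -1.0000, 9.0000
Σ(xᵢ − x̄)² = 992.0000 ⇒ m₂ = 992.0000/6 = 165.33333
Σ(xᵢ − x̄)³ = -17010.0000 ⇒ m₃ = -17010.0000/6 = -2835.00000
m₂^(3/2) = 165.33333^(1.5) = 2125.88923
g₁ = m₃ / m₂^(3/2) = -2835.00000 / 2125.88923 ≈ -1.334

-1.334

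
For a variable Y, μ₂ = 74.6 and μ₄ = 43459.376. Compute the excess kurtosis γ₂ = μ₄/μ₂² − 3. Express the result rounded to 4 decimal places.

4.8092

μ₂² = 74.6² = 5565.16000
μ₄/μ₂² = 43459.376 / 5565.16000 = 7.80919
γ₂ = 7.80919 − 3 ≈ 4.8092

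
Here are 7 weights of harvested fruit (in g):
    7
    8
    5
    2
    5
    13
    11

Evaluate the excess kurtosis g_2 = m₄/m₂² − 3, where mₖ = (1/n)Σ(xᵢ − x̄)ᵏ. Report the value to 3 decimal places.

x̄ = 7.2857
Σ(xᵢ − x̄)² = 85.4286 ⇒ m₂ = 12.20408
Σ(xᵢ − x̄)⁴ = 2091.9825 ⇒ m₄ = 298.85464
m₂² = 148.93961
g_2 = m₄/m₂² − 3 = 2.00655 − 3 ≈ -0.993

-0.993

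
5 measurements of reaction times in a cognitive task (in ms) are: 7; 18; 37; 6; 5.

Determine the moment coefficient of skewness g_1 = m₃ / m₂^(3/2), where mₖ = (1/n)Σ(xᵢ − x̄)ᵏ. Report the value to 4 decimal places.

1.0411

x̄ = (7 + 18 + 37 + 6 + 5) / 5 = 14.6000
deviations (xᵢ − x̄): -7.6000, 3.4000, 22.4000, -8.6000, -9.6000
Σ(xᵢ − x̄)² = 737.2000 ⇒ m₂ = 737.2000/5 = 147.44000
Σ(xᵢ − x̄)³ = 9318.9600 ⇒ m₃ = 9318.9600/5 = 1863.79200
m₂^(3/2) = 147.44000^(1.5) = 1790.28834
g_1 = m₃ / m₂^(3/2) = 1863.79200 / 1790.28834 ≈ 1.0411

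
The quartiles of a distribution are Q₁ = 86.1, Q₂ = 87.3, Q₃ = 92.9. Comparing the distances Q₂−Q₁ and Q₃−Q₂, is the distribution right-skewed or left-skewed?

Q₂ − Q₁ = 1.2;  Q₃ − Q₂ = 5.6
Q₃ − Q₂ > Q₂ − Q₁ ⇒ the upper half is more spread out ⇒ right-skewed.

right-skewed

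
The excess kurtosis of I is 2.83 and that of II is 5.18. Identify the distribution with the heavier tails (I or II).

Higher excess kurtosis ⇒ heavier tails relative to the normal distribution.
2.83 vs 5.18: the larger is 5.18, so II has heavier tails.

II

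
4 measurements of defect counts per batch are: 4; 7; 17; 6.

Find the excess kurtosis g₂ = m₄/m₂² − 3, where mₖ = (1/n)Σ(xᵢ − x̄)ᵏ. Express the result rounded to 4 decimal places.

x̄ = 8.5000
Σ(xᵢ − x̄)² = 101.0000 ⇒ m₂ = 25.25000
Σ(xᵢ − x̄)⁴ = 5674.2500 ⇒ m₄ = 1418.56250
m₂² = 637.56250
g₂ = m₄/m₂² − 3 = 2.22498 − 3 ≈ -0.7750

-0.7750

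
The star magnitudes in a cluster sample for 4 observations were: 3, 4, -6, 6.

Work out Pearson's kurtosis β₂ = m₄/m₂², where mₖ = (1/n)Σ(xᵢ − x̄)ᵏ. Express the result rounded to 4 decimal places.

x̄ = 1.7500
Σ(xᵢ − x̄)² = 84.7500 ⇒ m₂ = 21.18750
Σ(xᵢ − x̄)⁴ = 3961.8281 ⇒ m₄ = 990.45703
m₂² = 448.91016
β₂ = m₄/m₂² = 990.45703 / 448.91016 ≈ 2.2064

2.2064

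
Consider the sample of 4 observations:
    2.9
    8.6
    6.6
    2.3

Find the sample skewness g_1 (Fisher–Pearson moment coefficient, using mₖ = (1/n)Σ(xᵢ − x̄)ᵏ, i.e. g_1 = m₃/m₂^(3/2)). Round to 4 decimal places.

0.1927

x̄ = (2.9 + 8.6 + 6.6 + 2.3) / 4 = 5.1000
deviations (xᵢ − x̄): -2.2000, 3.5000, 1.5000, -2.8000
Σ(xᵢ − x̄)² = 27.1800 ⇒ m₂ = 27.1800/4 = 6.79500
Σ(xᵢ − x̄)³ = 13.6500 ⇒ m₃ = 13.6500/4 = 3.41250
m₂^(3/2) = 6.79500^(1.5) = 17.71268
g_1 = m₃ / m₂^(3/2) = 3.41250 / 17.71268 ≈ 0.1927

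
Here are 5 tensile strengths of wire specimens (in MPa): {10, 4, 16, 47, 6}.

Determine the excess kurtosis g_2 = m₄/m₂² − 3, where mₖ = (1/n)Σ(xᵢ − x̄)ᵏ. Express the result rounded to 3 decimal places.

-0.090

x̄ = 16.6000
Σ(xᵢ − x̄)² = 1239.2000 ⇒ m₂ = 247.84000
Σ(xᵢ − x̄)⁴ = 893798.8160 ⇒ m₄ = 178759.76320
m₂² = 61424.66560
g_2 = m₄/m₂² − 3 = 2.91023 − 3 ≈ -0.090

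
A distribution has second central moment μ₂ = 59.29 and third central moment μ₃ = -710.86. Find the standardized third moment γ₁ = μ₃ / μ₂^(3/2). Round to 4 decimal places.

σ = √μ₂ = √59.29 = 7.70000
σ³ = μ₂^(3/2) = 456.53300
γ₁ = μ₃/σ³ = -710.86 / 456.53300 ≈ -1.5571

-1.5571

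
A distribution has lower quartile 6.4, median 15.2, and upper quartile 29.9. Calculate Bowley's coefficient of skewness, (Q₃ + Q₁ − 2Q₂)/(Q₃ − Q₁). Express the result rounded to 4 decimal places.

numerator: Q₃ + Q₁ − 2Q₂ = 29.9 + 6.4 − 2×15.2 = 5.9000
denominator: Q₃ − Q₁ = 29.9 − 6.4 = 23.5000
Bowley skewness = 5.9000 / 23.5000 ≈ 0.2511

0.2511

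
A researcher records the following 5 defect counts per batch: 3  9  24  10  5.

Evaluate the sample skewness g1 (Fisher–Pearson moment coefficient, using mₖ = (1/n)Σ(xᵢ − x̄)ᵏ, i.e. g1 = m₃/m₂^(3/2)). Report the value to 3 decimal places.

x̄ = (3 + 9 + 24 + 10 + 5) / 5 = 10.2000
deviations (xᵢ − x̄): -7.2000, -1.2000, 13.8000, -0.2000, -5.2000
Σ(xᵢ − x̄)² = 270.8000 ⇒ m₂ = 270.8000/5 = 54.16000
Σ(xᵢ − x̄)³ = 2112.4800 ⇒ m₃ = 2112.4800/5 = 422.49600
m₂^(3/2) = 54.16000^(1.5) = 398.58228
g1 = m₃ / m₂^(3/2) = 422.49600 / 398.58228 ≈ 1.060

1.060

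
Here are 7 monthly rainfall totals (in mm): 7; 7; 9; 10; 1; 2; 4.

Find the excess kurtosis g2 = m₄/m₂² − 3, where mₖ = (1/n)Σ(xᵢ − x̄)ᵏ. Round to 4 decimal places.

-1.4191

x̄ = 5.7143
Σ(xᵢ − x̄)² = 71.4286 ⇒ m₂ = 10.20408
Σ(xᵢ − x̄)⁴ = 1152.2682 ⇒ m₄ = 164.60975
m₂² = 104.12328
g2 = m₄/m₂² − 3 = 1.58091 − 3 ≈ -1.4191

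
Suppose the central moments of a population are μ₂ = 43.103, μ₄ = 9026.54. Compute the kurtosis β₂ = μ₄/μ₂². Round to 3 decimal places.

4.859

μ₂² = 43.103² = 1857.86861
μ₄/μ₂² = 9026.54 / 1857.86861 = 4.85855
β₂ ≈ 4.859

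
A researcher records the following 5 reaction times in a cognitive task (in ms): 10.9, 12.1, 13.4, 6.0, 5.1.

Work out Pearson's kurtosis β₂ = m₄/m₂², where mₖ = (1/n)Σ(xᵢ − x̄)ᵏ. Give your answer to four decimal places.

1.3061

x̄ = 9.5000
Σ(xᵢ − x̄)² = 55.5400 ⇒ m₂ = 11.10800
Σ(xᵢ − x̄)⁴ = 805.7554 ⇒ m₄ = 161.15108
m₂² = 123.38766
β₂ = m₄/m₂² = 161.15108 / 123.38766 ≈ 1.3061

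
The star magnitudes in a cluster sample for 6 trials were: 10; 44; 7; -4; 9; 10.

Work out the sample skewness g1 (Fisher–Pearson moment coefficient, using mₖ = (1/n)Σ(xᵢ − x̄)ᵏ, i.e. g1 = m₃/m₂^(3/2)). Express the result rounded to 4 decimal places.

x̄ = (10 + 44 + 7 - 4 + 9 + 10) / 6 = 12.6667
deviations (xᵢ − x̄): -2.6667, 31.3333, -5.6667, -16.6667, -3.6667, -2.6667
Σ(xᵢ − x̄)² = 1319.3333 ⇒ m₂ = 1319.3333/6 = 219.88889
Σ(xᵢ − x̄)³ = 25863.5556 ⇒ m₃ = 25863.5556/6 = 4310.59259
m₂^(3/2) = 219.88889^(1.5) = 3260.65558
g1 = m₃ / m₂^(3/2) = 4310.59259 / 3260.65558 ≈ 1.3220

1.3220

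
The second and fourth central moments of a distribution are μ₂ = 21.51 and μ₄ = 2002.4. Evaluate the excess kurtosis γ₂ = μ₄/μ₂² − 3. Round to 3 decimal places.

1.328

μ₂² = 21.51² = 462.68010
μ₄/μ₂² = 2002.4 / 462.68010 = 4.32783
γ₂ = 4.32783 − 3 ≈ 1.328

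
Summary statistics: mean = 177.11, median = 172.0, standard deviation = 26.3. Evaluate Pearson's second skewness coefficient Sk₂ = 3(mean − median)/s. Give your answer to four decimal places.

0.5829

Sk₂ = 3(177.11 − 172.0) / 26.3 = 3 × 5.1100 / 26.3
    = 15.3300 / 26.3 ≈ 0.5829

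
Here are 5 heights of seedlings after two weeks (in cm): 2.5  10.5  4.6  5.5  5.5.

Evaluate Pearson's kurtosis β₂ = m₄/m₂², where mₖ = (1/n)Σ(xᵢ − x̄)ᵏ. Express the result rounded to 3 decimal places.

x̄ = 5.7200
Σ(xᵢ − x̄)² = 34.5680 ⇒ m₂ = 6.91360
Σ(xᵢ − x̄)⁴ = 631.1313 ⇒ m₄ = 126.22626
m₂² = 47.79786
β₂ = m₄/m₂² = 126.22626 / 47.79786 ≈ 2.641

2.641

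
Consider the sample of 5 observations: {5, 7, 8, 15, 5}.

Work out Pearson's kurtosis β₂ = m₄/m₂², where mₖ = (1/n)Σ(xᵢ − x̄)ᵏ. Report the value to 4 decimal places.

x̄ = 8.0000
Σ(xᵢ − x̄)² = 68.0000 ⇒ m₂ = 13.60000
Σ(xᵢ − x̄)⁴ = 2564.0000 ⇒ m₄ = 512.80000
m₂² = 184.96000
β₂ = m₄/m₂² = 512.80000 / 184.96000 ≈ 2.7725

2.7725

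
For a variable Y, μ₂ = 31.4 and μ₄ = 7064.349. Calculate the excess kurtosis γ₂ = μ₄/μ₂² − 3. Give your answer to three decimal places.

4.165

μ₂² = 31.4² = 985.96000
μ₄/μ₂² = 7064.349 / 985.96000 = 7.16494
γ₂ = 7.16494 − 3 ≈ 4.165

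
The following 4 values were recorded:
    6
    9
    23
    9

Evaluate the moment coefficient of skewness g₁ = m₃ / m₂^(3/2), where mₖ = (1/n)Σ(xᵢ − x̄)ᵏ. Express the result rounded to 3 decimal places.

x̄ = (6 + 9 + 23 + 9) / 4 = 11.7500
deviations (xᵢ − x̄): -5.7500, -2.7500, 11.2500, -2.7500
Σ(xᵢ − x̄)² = 174.7500 ⇒ m₂ = 174.7500/4 = 43.68750
Σ(xᵢ − x̄)³ = 1192.1250 ⇒ m₃ = 1192.1250/4 = 298.03125
m₂^(3/2) = 43.68750^(1.5) = 288.75917
g₁ = m₃ / m₂^(3/2) = 298.03125 / 288.75917 ≈ 1.032

1.032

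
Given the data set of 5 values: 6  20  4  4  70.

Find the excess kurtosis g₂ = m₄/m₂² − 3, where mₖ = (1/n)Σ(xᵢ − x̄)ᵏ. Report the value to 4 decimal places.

x̄ = 20.8000
Σ(xᵢ − x̄)² = 3204.8000 ⇒ m₂ = 640.96000
Σ(xᵢ − x̄)⁴ = 6066795.7760 ⇒ m₄ = 1213359.15520
m₂² = 410829.72160
g₂ = m₄/m₂² − 3 = 2.95344 − 3 ≈ -0.0466

-0.0466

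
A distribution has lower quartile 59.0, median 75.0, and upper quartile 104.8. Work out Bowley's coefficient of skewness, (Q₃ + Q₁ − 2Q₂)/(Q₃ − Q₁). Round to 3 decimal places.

0.301

numerator: Q₃ + Q₁ − 2Q₂ = 104.8 + 59.0 − 2×75.0 = 13.8000
denominator: Q₃ − Q₁ = 104.8 − 59.0 = 45.8000
Bowley skewness = 13.8000 / 45.8000 ≈ 0.301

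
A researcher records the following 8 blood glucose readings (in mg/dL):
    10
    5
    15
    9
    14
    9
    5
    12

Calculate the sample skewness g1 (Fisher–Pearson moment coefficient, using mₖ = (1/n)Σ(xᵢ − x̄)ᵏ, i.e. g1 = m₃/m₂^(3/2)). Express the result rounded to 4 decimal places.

x̄ = (10 + 5 + 15 + 9 + 14 + 9 + 5 + 12) / 8 = 9.8750
deviations (xᵢ − x̄): 0.1250, -4.8750, 5.1250, -0.8750, 4.1250, -0.8750, -4.8750, 2.1250
Σ(xᵢ − x̄)² = 96.8750 ⇒ m₂ = 96.8750/8 = 12.10938
Σ(xᵢ − x̄)³ = -18.6563 ⇒ m₃ = -18.6563/8 = -2.33203
m₂^(3/2) = 12.10938^(1.5) = 42.13884
g1 = m₃ / m₂^(3/2) = -2.33203 / 42.13884 ≈ -0.0553

-0.0553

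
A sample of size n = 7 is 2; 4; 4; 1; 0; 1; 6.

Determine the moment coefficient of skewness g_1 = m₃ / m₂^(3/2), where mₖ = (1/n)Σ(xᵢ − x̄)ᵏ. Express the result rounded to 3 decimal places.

0.384

x̄ = (2 + 4 + 4 + 1 + 0 + 1 + 6) / 7 = 2.5714
deviations (xᵢ − x̄): -0.5714, 1.4286, 1.4286, -1.5714, -2.5714, -1.5714, 3.4286
Σ(xᵢ − x̄)² = 27.7143 ⇒ m₂ = 27.7143/7 = 3.95918
Σ(xᵢ − x̄)³ = 21.1837 ⇒ m₃ = 21.1837/7 = 3.02624
m₂^(3/2) = 3.95918^(1.5) = 7.87786
g_1 = m₃ / m₂^(3/2) = 3.02624 / 7.87786 ≈ 0.384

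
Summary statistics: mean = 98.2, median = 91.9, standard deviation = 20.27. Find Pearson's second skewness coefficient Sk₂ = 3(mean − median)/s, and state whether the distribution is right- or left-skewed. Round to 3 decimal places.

0.932, right-skewed

Sk₂ = 3(98.2 − 91.9) / 20.27 = 3 × 6.3000 / 20.27
    = 18.9000 / 20.27 ≈ 0.932
Sk₂ > 0 ⇒ mean > median ⇒ right-skewed (positive skew).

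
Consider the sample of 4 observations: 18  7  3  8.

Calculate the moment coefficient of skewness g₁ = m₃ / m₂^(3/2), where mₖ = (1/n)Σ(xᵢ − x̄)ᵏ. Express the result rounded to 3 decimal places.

0.748

x̄ = (18 + 7 + 3 + 8) / 4 = 9.0000
deviations (xᵢ − x̄): 9.0000, -2.0000, -6.0000, -1.0000
Σ(xᵢ − x̄)² = 122.0000 ⇒ m₂ = 122.0000/4 = 30.50000
Σ(xᵢ − x̄)³ = 504.0000 ⇒ m₃ = 504.0000/4 = 126.00000
m₂^(3/2) = 30.50000^(1.5) = 168.44176
g₁ = m₃ / m₂^(3/2) = 126.00000 / 168.44176 ≈ 0.748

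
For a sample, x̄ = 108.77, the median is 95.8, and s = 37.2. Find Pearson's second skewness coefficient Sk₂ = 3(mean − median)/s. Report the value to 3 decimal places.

1.046

Sk₂ = 3(108.77 − 95.8) / 37.2 = 3 × 12.9700 / 37.2
    = 38.9100 / 37.2 ≈ 1.046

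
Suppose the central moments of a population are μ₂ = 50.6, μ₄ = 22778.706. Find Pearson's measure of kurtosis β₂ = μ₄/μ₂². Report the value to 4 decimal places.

μ₂² = 50.6² = 2560.36000
μ₄/μ₂² = 22778.706 / 2560.36000 = 8.89668
β₂ ≈ 8.8967

8.8967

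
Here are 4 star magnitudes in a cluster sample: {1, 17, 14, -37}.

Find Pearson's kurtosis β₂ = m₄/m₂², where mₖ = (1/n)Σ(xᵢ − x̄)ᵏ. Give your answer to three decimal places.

x̄ = -1.2500
Σ(xᵢ − x̄)² = 1848.7500 ⇒ m₂ = 462.18750
Σ(xᵢ − x̄)⁴ = 1798485.3281 ⇒ m₄ = 449621.33203
m₂² = 213617.28516
β₂ = m₄/m₂² = 449621.33203 / 213617.28516 ≈ 2.105

2.105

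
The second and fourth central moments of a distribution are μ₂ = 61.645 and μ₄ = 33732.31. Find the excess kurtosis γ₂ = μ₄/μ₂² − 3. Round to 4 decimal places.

μ₂² = 61.645² = 3800.10603
μ₄/μ₂² = 33732.31 / 3800.10603 = 8.87668
γ₂ = 8.87668 − 3 ≈ 5.8767

5.8767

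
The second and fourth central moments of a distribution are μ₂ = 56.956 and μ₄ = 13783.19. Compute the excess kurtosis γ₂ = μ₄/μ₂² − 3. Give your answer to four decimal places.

μ₂² = 56.956² = 3243.98594
μ₄/μ₂² = 13783.19 / 3243.98594 = 4.24884
γ₂ = 4.24884 − 3 ≈ 1.2488

1.2488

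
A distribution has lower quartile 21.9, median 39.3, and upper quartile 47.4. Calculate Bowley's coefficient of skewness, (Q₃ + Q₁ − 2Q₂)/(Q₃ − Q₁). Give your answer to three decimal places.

numerator: Q₃ + Q₁ − 2Q₂ = 47.4 + 21.9 − 2×39.3 = -9.3000
denominator: Q₃ − Q₁ = 47.4 − 21.9 = 25.5000
Bowley skewness = -9.3000 / 25.5000 ≈ -0.365

-0.365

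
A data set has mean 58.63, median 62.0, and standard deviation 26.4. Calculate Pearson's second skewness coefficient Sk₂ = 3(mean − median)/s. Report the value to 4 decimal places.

Sk₂ = 3(58.63 − 62.0) / 26.4 = 3 × -3.3700 / 26.4
    = -10.1100 / 26.4 ≈ -0.3830

-0.3830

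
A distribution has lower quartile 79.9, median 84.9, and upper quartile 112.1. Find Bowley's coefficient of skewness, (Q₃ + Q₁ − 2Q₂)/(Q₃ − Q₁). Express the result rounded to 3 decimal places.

numerator: Q₃ + Q₁ − 2Q₂ = 112.1 + 79.9 − 2×84.9 = 22.2000
denominator: Q₃ − Q₁ = 112.1 − 79.9 = 32.2000
Bowley skewness = 22.2000 / 32.2000 ≈ 0.689

0.689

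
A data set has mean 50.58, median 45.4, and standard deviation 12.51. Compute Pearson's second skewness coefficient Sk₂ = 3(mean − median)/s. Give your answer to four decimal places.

1.2422

Sk₂ = 3(50.58 − 45.4) / 12.51 = 3 × 5.1800 / 12.51
    = 15.5400 / 12.51 ≈ 1.2422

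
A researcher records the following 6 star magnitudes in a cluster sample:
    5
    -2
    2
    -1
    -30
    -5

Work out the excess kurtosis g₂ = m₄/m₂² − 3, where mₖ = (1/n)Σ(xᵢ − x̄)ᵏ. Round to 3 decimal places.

0.705

x̄ = -5.1667
Σ(xᵢ − x̄)² = 798.8333 ⇒ m₂ = 133.13889
Σ(xᵢ − x̄)⁴ = 394035.4861 ⇒ m₄ = 65672.58102
m₂² = 17725.96373
g₂ = m₄/m₂² − 3 = 3.70488 − 3 ≈ 0.705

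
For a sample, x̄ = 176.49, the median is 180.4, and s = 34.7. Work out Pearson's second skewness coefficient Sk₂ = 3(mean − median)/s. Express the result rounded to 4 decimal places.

-0.3380

Sk₂ = 3(176.49 − 180.4) / 34.7 = 3 × -3.9100 / 34.7
    = -11.7300 / 34.7 ≈ -0.3380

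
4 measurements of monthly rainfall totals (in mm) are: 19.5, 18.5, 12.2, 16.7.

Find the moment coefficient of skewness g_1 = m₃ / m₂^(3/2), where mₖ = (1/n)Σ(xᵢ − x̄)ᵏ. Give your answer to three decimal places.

-0.749

x̄ = (19.5 + 18.5 + 12.2 + 16.7) / 4 = 16.7250
deviations (xᵢ − x̄): 2.7750, 1.7750, -4.5250, -0.0250
Σ(xᵢ − x̄)² = 31.3275 ⇒ m₂ = 31.3275/4 = 7.83188
Σ(xᵢ − x̄)³ = -65.6906 ⇒ m₃ = -65.6906/4 = -16.42266
m₂^(3/2) = 7.83188^(1.5) = 21.91788
g_1 = m₃ / m₂^(3/2) = -16.42266 / 21.91788 ≈ -0.749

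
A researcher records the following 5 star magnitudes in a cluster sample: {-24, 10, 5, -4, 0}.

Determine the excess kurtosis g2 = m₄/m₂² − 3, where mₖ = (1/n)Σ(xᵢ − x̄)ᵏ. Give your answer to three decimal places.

x̄ = -2.6000
Σ(xᵢ − x̄)² = 683.2000 ⇒ m₂ = 136.64000
Σ(xᵢ − x̄)⁴ = 238317.8560 ⇒ m₄ = 47663.57120
m₂² = 18670.48960
g2 = m₄/m₂² − 3 = 2.55288 − 3 ≈ -0.447

-0.447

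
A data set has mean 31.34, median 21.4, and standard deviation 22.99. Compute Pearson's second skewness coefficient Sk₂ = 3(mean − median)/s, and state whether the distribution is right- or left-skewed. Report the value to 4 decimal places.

Sk₂ = 3(31.34 − 21.4) / 22.99 = 3 × 9.9400 / 22.99
    = 29.8200 / 22.99 ≈ 1.2971
Sk₂ > 0 ⇒ mean > median ⇒ right-skewed (positive skew).

1.2971, right-skewed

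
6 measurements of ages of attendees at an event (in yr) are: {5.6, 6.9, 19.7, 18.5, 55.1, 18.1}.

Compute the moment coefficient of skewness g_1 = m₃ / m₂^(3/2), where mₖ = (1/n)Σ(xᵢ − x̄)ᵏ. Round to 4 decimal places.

x̄ = (5.6 + 6.9 + 19.7 + 18.5 + 55.1 + 18.1) / 6 = 20.6500
deviations (xᵢ − x̄): -15.0500, -13.7500, -0.9500, -2.1500, 34.4500, -2.5500
Σ(xᵢ − x̄)² = 1614.3950 ⇒ m₂ = 1614.3950/6 = 269.06583
Σ(xᵢ − x̄)³ = 34849.4970 ⇒ m₃ = 34849.4970/6 = 5808.24950
m₂^(3/2) = 269.06583^(1.5) = 4413.54776
g_1 = m₃ / m₂^(3/2) = 5808.24950 / 4413.54776 ≈ 1.3160

1.3160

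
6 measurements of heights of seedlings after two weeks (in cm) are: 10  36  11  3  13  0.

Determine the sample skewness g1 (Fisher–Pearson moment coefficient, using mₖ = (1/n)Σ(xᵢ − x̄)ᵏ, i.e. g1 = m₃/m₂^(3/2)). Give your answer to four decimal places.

1.1709

x̄ = (10 + 36 + 11 + 3 + 13 + 0) / 6 = 12.1667
deviations (xᵢ − x̄): -2.1667, 23.8333, -1.1667, -9.1667, 0.8333, -12.1667
Σ(xᵢ − x̄)² = 806.8333 ⇒ m₂ = 806.8333/6 = 134.47222
Σ(xᵢ − x̄)³ = 10955.5556 ⇒ m₃ = 10955.5556/6 = 1825.92593
m₂^(3/2) = 134.47222^(1.5) = 1559.36892
g1 = m₃ / m₂^(3/2) = 1825.92593 / 1559.36892 ≈ 1.1709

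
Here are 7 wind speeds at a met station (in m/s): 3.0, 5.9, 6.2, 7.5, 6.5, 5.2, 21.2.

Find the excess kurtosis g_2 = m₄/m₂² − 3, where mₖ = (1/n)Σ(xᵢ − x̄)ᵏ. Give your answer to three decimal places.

x̄ = 7.9286
Σ(xᵢ − x̄)² = 217.1943 ⇒ m₂ = 31.02776
Σ(xᵢ − x̄)⁴ = 31697.5984 ⇒ m₄ = 4528.22834
m₂² = 962.72159
g_2 = m₄/m₂² − 3 = 4.70357 − 3 ≈ 1.704

1.704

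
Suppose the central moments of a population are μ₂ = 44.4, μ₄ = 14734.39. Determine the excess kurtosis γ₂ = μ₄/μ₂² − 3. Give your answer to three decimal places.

μ₂² = 44.4² = 1971.36000
μ₄/μ₂² = 14734.39 / 1971.36000 = 7.47423
γ₂ = 7.47423 − 3 ≈ 4.474

4.474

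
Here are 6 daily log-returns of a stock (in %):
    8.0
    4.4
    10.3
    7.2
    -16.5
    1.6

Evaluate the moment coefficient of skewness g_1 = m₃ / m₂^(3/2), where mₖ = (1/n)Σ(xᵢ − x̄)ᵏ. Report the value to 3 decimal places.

x̄ = (8.0 + 4.4 + 10.3 + 7.2 - 16.5 + 1.6) / 6 = 2.5000
deviations (xᵢ − x̄): 5.5000, 1.9000, 7.8000, 4.7000, -19.0000, -0.9000
Σ(xᵢ − x̄)² = 478.6000 ⇒ m₂ = 478.6000/6 = 79.76667
Σ(xᵢ − x̄)³ = -6108.1200 ⇒ m₃ = -6108.1200/6 = -1018.02000
m₂^(3/2) = 79.76667^(1.5) = 712.41354
g_1 = m₃ / m₂^(3/2) = -1018.02000 / 712.41354 ≈ -1.429

-1.429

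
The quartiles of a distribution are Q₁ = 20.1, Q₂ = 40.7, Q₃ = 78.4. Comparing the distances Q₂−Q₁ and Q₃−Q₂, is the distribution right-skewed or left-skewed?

Q₂ − Q₁ = 20.6;  Q₃ − Q₂ = 37.7
Q₃ − Q₂ > Q₂ − Q₁ ⇒ the upper half is more spread out ⇒ right-skewed.

right-skewed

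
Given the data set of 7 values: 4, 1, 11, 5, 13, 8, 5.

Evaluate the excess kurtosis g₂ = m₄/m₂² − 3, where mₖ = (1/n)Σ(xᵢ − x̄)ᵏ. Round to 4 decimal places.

x̄ = 6.7143
Σ(xᵢ − x̄)² = 105.4286 ⇒ m₂ = 15.06122
Σ(xᵢ − x̄)⁴ = 3038.9213 ⇒ m₄ = 434.13161
m₂² = 226.84048
g₂ = m₄/m₂² − 3 = 1.91382 − 3 ≈ -1.0862

-1.0862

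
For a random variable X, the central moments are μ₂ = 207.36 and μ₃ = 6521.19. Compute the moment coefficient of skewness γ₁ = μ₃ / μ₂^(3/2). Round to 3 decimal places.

σ = √μ₂ = √207.36 = 14.40000
σ³ = μ₂^(3/2) = 2985.98400
γ₁ = μ₃/σ³ = 6521.19 / 2985.98400 ≈ 2.184

2.184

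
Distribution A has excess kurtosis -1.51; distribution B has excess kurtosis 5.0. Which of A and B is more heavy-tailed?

B

Higher excess kurtosis ⇒ heavier tails relative to the normal distribution.
-1.51 vs 5.0: the larger is 5.0, so B has heavier tails. (B is leptokurtic — heavier-than-normal tails; the other is platykurtic.)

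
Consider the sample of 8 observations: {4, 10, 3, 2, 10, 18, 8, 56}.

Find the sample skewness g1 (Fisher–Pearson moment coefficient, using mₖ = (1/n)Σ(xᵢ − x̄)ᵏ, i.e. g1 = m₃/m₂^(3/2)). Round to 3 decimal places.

1.918

x̄ = (4 + 10 + 3 + 2 + 10 + 18 + 8 + 56) / 8 = 13.8750
deviations (xᵢ − x̄): -9.8750, -3.8750, -10.8750, -11.8750, -3.8750, 4.1250, -5.8750, 42.1250
Σ(xᵢ − x̄)² = 2212.8750 ⇒ m₂ = 2212.8750/8 = 276.60938
Σ(xᵢ − x̄)³ = 70578.8438 ⇒ m₃ = 70578.8438/8 = 8822.35547
m₂^(3/2) = 276.60938^(1.5) = 4600.45030
g1 = m₃ / m₂^(3/2) = 8822.35547 / 4600.45030 ≈ 1.918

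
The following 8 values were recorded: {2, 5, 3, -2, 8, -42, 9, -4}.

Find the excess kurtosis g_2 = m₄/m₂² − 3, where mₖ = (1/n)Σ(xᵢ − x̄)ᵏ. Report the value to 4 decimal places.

2.3393

x̄ = -2.6250
Σ(xᵢ − x̄)² = 1911.8750 ⇒ m₂ = 238.98438
Σ(xᵢ − x̄)⁴ = 2439561.1191 ⇒ m₄ = 304945.13989
m₂² = 57113.53149
g_2 = m₄/m₂² − 3 = 5.33928 − 3 ≈ 2.3393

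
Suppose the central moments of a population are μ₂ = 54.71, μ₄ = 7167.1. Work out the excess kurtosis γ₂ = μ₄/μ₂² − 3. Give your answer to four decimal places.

-0.6055

μ₂² = 54.71² = 2993.18410
μ₄/μ₂² = 7167.1 / 2993.18410 = 2.39447
γ₂ = 2.39447 − 3 ≈ -0.6055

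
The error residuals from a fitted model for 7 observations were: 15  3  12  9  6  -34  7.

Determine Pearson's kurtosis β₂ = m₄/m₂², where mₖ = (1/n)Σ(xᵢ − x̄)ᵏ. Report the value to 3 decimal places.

4.666

x̄ = 2.5714
Σ(xᵢ − x̄)² = 1653.7143 ⇒ m₂ = 236.24490
Σ(xᵢ − x̄)⁴ = 1822818.7405 ⇒ m₄ = 260402.67722
m₂² = 55811.65181
β₂ = m₄/m₂² = 260402.67722 / 55811.65181 ≈ 4.666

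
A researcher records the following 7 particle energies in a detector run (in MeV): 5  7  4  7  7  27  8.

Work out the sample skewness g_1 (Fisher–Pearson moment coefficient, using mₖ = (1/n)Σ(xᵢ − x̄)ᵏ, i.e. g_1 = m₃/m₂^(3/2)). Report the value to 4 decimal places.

x̄ = (5 + 7 + 4 + 7 + 7 + 27 + 8) / 7 = 9.2857
deviations (xᵢ − x̄): -4.2857, -2.2857, -5.2857, -2.2857, -2.2857, 17.7143, -1.2857
Σ(xᵢ − x̄)² = 377.4286 ⇒ m₂ = 377.4286/7 = 53.91837
Σ(xᵢ − x̄)³ = 5294.3265 ⇒ m₃ = 5294.3265/7 = 756.33236
m₂^(3/2) = 53.91837^(1.5) = 395.91787
g_1 = m₃ / m₂^(3/2) = 756.33236 / 395.91787 ≈ 1.9103

1.9103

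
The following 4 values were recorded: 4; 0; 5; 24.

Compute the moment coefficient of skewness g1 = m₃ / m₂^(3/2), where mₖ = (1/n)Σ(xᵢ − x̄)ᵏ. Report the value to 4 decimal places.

1.0106

x̄ = (4 + 0 + 5 + 24) / 4 = 8.2500
deviations (xᵢ − x̄): -4.2500, -8.2500, -3.2500, 15.7500
Σ(xᵢ − x̄)² = 344.7500 ⇒ m₂ = 344.7500/4 = 86.18750
Σ(xᵢ − x̄)³ = 3234.3750 ⇒ m₃ = 3234.3750/4 = 808.59375
m₂^(3/2) = 86.18750^(1.5) = 800.14082
g1 = m₃ / m₂^(3/2) = 808.59375 / 800.14082 ≈ 1.0106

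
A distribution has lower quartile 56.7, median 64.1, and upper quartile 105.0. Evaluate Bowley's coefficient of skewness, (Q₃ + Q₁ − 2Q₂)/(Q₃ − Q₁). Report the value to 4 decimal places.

numerator: Q₃ + Q₁ − 2Q₂ = 105.0 + 56.7 − 2×64.1 = 33.5000
denominator: Q₃ − Q₁ = 105.0 − 56.7 = 48.3000
Bowley skewness = 33.5000 / 48.3000 ≈ 0.6936

0.6936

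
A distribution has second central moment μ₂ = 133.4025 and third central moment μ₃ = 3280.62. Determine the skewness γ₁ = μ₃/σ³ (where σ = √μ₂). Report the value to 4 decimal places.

σ = √μ₂ = √133.4025 = 11.55000
σ³ = μ₂^(3/2) = 1540.79888
γ₁ = μ₃/σ³ = 3280.62 / 1540.79888 ≈ 2.1292

2.1292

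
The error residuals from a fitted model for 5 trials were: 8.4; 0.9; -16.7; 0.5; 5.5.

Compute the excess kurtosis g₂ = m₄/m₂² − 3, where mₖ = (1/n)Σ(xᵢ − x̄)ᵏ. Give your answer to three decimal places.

x̄ = -0.2800
Σ(xᵢ − x̄)² = 380.3680 ⇒ m₂ = 76.07360
Σ(xᵢ − x̄)⁴ = 79487.9105 ⇒ m₄ = 15897.58210
m₂² = 5787.19262
g₂ = m₄/m₂² − 3 = 2.74703 − 3 ≈ -0.253

-0.253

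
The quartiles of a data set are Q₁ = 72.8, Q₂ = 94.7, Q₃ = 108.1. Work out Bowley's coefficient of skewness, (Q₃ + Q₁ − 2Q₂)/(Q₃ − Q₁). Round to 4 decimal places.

numerator: Q₃ + Q₁ − 2Q₂ = 108.1 + 72.8 − 2×94.7 = -8.5000
denominator: Q₃ − Q₁ = 108.1 − 72.8 = 35.3000
Bowley skewness = -8.5000 / 35.3000 ≈ -0.2408

-0.2408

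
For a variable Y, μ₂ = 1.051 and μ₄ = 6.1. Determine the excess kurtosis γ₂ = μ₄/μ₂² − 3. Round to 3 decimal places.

2.522

μ₂² = 1.051² = 1.10460
μ₄/μ₂² = 6.1 / 1.10460 = 5.52236
γ₂ = 5.52236 − 3 ≈ 2.522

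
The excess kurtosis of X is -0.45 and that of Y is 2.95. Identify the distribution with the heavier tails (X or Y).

Higher excess kurtosis ⇒ heavier tails relative to the normal distribution.
-0.45 vs 2.95: the larger is 2.95, so Y has heavier tails. (Y is leptokurtic — heavier-than-normal tails; the other is platykurtic.)

Y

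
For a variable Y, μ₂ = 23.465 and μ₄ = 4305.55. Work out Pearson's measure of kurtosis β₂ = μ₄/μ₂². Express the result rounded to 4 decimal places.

μ₂² = 23.465² = 550.60623
μ₄/μ₂² = 4305.55 / 550.60623 = 7.81965
β₂ ≈ 7.8197

7.8197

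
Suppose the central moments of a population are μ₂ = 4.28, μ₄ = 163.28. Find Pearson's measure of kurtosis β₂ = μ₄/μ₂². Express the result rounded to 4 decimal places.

μ₂² = 4.28² = 18.31840
μ₄/μ₂² = 163.28 / 18.31840 = 8.91344
β₂ ≈ 8.9134

8.9134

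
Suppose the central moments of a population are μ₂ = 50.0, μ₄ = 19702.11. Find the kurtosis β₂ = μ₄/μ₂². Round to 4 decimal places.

μ₂² = 50.0² = 2500.00000
μ₄/μ₂² = 19702.11 / 2500.00000 = 7.88084
β₂ ≈ 7.8808

7.8808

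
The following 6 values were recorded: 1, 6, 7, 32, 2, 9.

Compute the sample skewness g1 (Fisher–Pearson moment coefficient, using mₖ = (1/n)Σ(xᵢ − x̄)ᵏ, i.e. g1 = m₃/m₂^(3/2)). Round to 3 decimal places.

x̄ = (1 + 6 + 7 + 32 + 2 + 9) / 6 = 9.5000
deviations (xᵢ − x̄): -8.5000, -3.5000, -2.5000, 22.5000, -7.5000, -0.5000
Σ(xᵢ − x̄)² = 653.5000 ⇒ m₂ = 653.5000/6 = 108.91667
Σ(xᵢ − x̄)³ = 10296.0000 ⇒ m₃ = 10296.0000/6 = 1716.00000
m₂^(3/2) = 108.91667^(1.5) = 1136.68862
g1 = m₃ / m₂^(3/2) = 1716.00000 / 1136.68862 ≈ 1.510

1.510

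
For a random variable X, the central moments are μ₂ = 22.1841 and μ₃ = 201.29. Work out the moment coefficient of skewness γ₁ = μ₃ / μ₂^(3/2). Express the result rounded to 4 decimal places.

σ = √μ₂ = √22.1841 = 4.71000
σ³ = μ₂^(3/2) = 104.48711
γ₁ = μ₃/σ³ = 201.29 / 104.48711 ≈ 1.9265

1.9265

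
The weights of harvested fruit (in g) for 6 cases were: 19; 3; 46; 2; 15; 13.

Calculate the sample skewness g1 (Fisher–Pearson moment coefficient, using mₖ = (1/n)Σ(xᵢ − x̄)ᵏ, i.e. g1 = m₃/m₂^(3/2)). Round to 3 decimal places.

1.107

x̄ = (19 + 3 + 46 + 2 + 15 + 13) / 6 = 16.3333
deviations (xᵢ − x̄): 2.6667, -13.3333, 29.6667, -14.3333, -1.3333, -3.3333
Σ(xᵢ − x̄)² = 1283.3333 ⇒ m₂ = 1283.3333/6 = 213.88889
Σ(xᵢ − x̄)³ = 20774.4444 ⇒ m₃ = 20774.4444/6 = 3462.40741
m₂^(3/2) = 213.88889^(1.5) = 3128.11230
g1 = m₃ / m₂^(3/2) = 3462.40741 / 3128.11230 ≈ 1.107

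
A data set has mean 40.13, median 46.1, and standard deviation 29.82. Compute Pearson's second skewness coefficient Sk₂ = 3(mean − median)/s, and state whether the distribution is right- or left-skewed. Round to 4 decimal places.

Sk₂ = 3(40.13 − 46.1) / 29.82 = 3 × -5.9700 / 29.82
    = -17.9100 / 29.82 ≈ -0.6006
Sk₂ < 0 ⇒ mean < median ⇒ left-skewed (negative skew).

-0.6006, left-skewed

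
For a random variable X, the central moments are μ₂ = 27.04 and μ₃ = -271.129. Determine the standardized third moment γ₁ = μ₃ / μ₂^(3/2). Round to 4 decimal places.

σ = √μ₂ = √27.04 = 5.20000
σ³ = μ₂^(3/2) = 140.60800
γ₁ = μ₃/σ³ = -271.129 / 140.60800 ≈ -1.9283

-1.9283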